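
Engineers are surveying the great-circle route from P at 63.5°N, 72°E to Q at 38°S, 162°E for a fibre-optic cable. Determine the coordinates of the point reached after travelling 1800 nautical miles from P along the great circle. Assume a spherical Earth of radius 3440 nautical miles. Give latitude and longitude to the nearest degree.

The haversine formula gives a central angle δ ≈ 2.154 rad (123.4°) between the endpoints. The total great-circle distance is δ·R ≈ 2.154 × 3440 ≈ 7411 nmi, so the target fraction is f = 1800/7411 ≈ 0.243.
Interpolate at f ≈ 0.243 with slerp weights a = sin((1−f)δ)/sin δ ≈ 1.196, b = sin(fδ)/sin δ ≈ 0.599.
p = a·p₁ + b·p₂ ≈ (-0.284, 0.653, 0.702); φ = arcsin(p_z) ≈ 44.57°, λ = atan2(p_y, p_x) ≈ 113.48°.

≈ 45°N, 113°E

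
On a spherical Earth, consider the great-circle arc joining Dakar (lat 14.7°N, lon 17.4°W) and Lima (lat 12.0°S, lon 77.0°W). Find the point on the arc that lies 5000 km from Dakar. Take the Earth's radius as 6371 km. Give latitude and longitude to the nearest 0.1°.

Write both endpoints as unit vectors p₁, p₂ with components (cos φ cos λ, cos φ sin λ, sin φ).
The central angle between the endpoints is δ = arccos(p₁·p₂) ≈ 1.131 rad (64.8°). The total great-circle distance is δ·R ≈ 1.131 × 6371 ≈ 7204 km, so the target fraction is f = 5000/7204 ≈ 0.694.
Interpolate at f ≈ 0.694 with slerp weights a = sin((1−f)δ)/sin δ ≈ 0.375, b = sin(fδ)/sin δ ≈ 0.781.
p = a·p₁ + b·p₂ ≈ (0.518, -0.853, -0.067); φ = arcsin(p_z) ≈ -3.86°, λ = atan2(p_y, p_x) ≈ -58.74°.

≈ lat 3.9°S, lon 58.7°W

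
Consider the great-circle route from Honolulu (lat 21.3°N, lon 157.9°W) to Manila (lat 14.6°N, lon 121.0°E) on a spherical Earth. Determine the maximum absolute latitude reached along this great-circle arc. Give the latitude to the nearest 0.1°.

The great circle lies in the plane with unit normal n̂ = (p₁ × p₂)/|p₁ × p₂|.
Here n̂_z ≈ -0.916; the vertex latitude is φ_max = arccos|n̂_z| ≈ 23.7°.
Check via Clairaut: cos φ_max = |cos φ₁| · sin C = cos(21.3°)·sin(79.3°) ≈ 0.916, again giving ≈ 23.7°.

≈ 23.7°N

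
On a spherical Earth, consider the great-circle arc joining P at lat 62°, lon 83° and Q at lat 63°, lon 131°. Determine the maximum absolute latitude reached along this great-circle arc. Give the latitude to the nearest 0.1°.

The great circle lies in the plane with unit normal n̂ = (p₁ × p₂)/|p₁ × p₂|.
Here n̂_z ≈ +0.429; the vertex latitude is φ_max = arccos|n̂_z| ≈ 64.6°.

≈ 64.6°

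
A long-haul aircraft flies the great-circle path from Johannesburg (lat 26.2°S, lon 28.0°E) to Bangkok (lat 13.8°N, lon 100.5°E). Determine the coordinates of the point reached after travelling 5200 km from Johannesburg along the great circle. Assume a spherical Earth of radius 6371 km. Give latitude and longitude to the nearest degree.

≈ lat 4°S, lon 71°E

From cos δ = sin φ₁ sin φ₂ + cos φ₁ cos φ₂ cos Δλ, the central angle is δ ≈ 1.413 rad (81.0°). The total great-circle distance is δ·R ≈ 1.413 × 6371 ≈ 9005 km, so the target fraction is f = 5200/9005 ≈ 0.577.
Interpolate at f ≈ 0.577 with slerp weights a = sin((1−f)δ)/sin δ ≈ 0.569, b = sin(fδ)/sin δ ≈ 0.738.
p = a·p₁ + b·p₂ ≈ (0.321, 0.944, -0.075); φ = arcsin(p_z) ≈ -4.33°, λ = atan2(p_y, p_x) ≈ 71.25°.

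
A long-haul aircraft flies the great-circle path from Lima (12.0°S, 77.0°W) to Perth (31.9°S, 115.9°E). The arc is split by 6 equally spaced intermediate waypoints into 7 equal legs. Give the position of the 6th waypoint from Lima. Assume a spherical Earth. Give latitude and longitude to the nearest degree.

≈ 50°S, 125°E

From cos δ = sin φ₁ sin φ₂ + cos φ₁ cos φ₂ cos Δλ, the central angle is δ ≈ 2.346 rad (134.4°).
Interpolate at f = 6/7 with slerp weights a = sin((1−f)δ)/sin δ ≈ 0.460, b = sin(fδ)/sin δ ≈ 1.266.
p = a·p₁ + b·p₂ ≈ (-0.368, 0.528, -0.765); φ = arcsin(p_z) ≈ -49.90°, λ = atan2(p_y, p_x) ≈ 124.88°.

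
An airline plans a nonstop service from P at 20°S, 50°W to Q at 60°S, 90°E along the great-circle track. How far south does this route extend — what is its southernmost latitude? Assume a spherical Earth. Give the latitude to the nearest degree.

≈ 72°S

The great circle lies in the plane with unit normal n̂ = (p₁ × p₂)/|p₁ × p₂|.
Here n̂_z ≈ +0.303; the vertex latitude is φ_max = arccos|n̂_z| ≈ 72.4°.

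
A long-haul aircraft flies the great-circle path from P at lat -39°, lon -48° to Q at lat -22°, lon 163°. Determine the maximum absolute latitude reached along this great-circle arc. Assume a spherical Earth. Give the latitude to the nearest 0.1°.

The great circle lies in the plane with unit normal n̂ = (p₁ × p₂)/|p₁ × p₂|.
Here n̂_z ≈ -0.402; the vertex latitude is φ_max = arccos|n̂_z| ≈ 66.3°.
Check via Clairaut: cos φ_max = |cos φ₁| · sin C = cos(39.0°)·sin(148.9°) ≈ 0.402, again giving ≈ 66.3°.

≈ -66.3°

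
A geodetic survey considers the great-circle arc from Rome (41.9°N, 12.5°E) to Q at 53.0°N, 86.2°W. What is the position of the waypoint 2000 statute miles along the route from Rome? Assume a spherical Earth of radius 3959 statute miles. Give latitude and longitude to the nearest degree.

Convert each endpoint to a unit vector on the sphere (x = cos φ cos λ, y = cos φ sin λ, z = sin φ).
The central angle between the endpoints is δ = arccos(p₁·p₂) ≈ 1.086 rad (62.3°). The total great-circle distance is δ·R ≈ 1.086 × 3959 ≈ 4301 mi, so the target fraction is f = 2000/4301 ≈ 0.465.
Interpolate at f ≈ 0.465 with slerp weights a = sin((1−f)δ)/sin δ ≈ 0.620, b = sin(fδ)/sin δ ≈ 0.547.
p = a·p₁ + b·p₂ ≈ (0.473, -0.228, 0.851); φ = arcsin(p_z) ≈ 58.33°, λ = atan2(p_y, p_x) ≈ -25.79°.

≈ 58°N, 26°W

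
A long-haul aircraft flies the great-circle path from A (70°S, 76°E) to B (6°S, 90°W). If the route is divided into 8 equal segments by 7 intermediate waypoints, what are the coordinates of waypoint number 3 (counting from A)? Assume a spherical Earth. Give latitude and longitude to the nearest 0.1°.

Convert each endpoint to a unit vector on the sphere (x = cos φ cos λ, y = cos φ sin λ, z = sin φ).
The central angle between the endpoints is δ = arccos(p₁·p₂) ≈ 1.805 rad (103.4°).
Interpolate at f = 3/8 with slerp weights a = sin((1−f)δ)/sin δ ≈ 0.929, b = sin(fδ)/sin δ ≈ 0.644.
p = a·p₁ + b·p₂ ≈ (0.077, -0.332, -0.940); φ = arcsin(p_z) ≈ -70.07°, λ = atan2(p_y, p_x) ≈ -76.97°.

≈ (70.1°S, 77.0°W)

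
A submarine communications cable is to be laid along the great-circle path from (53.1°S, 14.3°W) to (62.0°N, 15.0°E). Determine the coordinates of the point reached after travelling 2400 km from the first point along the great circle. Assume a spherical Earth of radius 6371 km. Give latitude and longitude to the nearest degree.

≈ (32°S, 8°W)

Write both endpoints as unit vectors p₁, p₂ with components (cos φ cos λ, cos φ sin λ, sin φ).
The central angle between the endpoints is δ = arccos(p₁·p₂) ≈ 2.049 rad (117.4°). The total great-circle distance is δ·R ≈ 2.049 × 6371 ≈ 13055 km, so the target fraction is f = 2400/13055 ≈ 0.184.
Interpolate at f ≈ 0.184 with slerp weights a = sin((1−f)δ)/sin δ ≈ 1.121, b = sin(fδ)/sin δ ≈ 0.414.
p = a·p₁ + b·p₂ ≈ (0.840, -0.116, -0.530); φ = arcsin(p_z) ≈ -32.02°, λ = atan2(p_y, p_x) ≈ -7.85°.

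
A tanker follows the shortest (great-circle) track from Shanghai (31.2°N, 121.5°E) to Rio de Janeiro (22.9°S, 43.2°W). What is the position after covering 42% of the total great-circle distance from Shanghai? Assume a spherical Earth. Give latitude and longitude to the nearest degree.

≈ 34°N, 37°E

Convert each endpoint to a unit vector on the sphere (x = cos φ cos λ, y = cos φ sin λ, z = sin φ).
The central angle between the endpoints is δ = arccos(p₁·p₂) ≈ 2.864 rad (164.1°).
Interpolate at f = 0.42 with slerp weights a = sin((1−f)δ)/sin δ ≈ 3.629, b = sin(fδ)/sin δ ≈ 3.399.
p = a·p₁ + b·p₂ ≈ (0.661, 0.503, 0.557); φ = arcsin(p_z) ≈ 33.85°, λ = atan2(p_y, p_x) ≈ 37.26°.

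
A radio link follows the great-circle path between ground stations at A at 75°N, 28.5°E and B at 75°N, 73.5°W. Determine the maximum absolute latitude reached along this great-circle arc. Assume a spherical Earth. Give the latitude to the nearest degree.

The great circle lies in the plane with unit normal n̂ = (p₁ × p₂)/|p₁ × p₂|.
Here n̂_z ≈ -0.166; the vertex latitude is φ_max = arccos|n̂_z| ≈ 80.4°.
Check via Clairaut: cos φ_max = |cos φ₁| · sin C = cos(75.0°)·sin(40.0°) ≈ 0.166, again giving ≈ 80.4°.

≈ 80°N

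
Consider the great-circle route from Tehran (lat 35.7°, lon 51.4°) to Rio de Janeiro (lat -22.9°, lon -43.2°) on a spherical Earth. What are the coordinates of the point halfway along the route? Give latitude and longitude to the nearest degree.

≈ lat 9°, lon 0°

Convert each endpoint to a unit vector on the sphere (x = cos φ cos λ, y = cos φ sin λ, z = sin φ).
The central angle between the endpoints is δ = arccos(p₁·p₂) ≈ 1.862 rad (106.7°).
Interpolate at f = 1/2 with slerp weights a = sin((1−f)δ)/sin δ ≈ 0.837, b = sin(fδ)/sin δ ≈ 0.837.
p = a·p₁ + b·p₂ ≈ (0.987, 0.003, 0.163); φ = arcsin(p_z) ≈ 9.37°, λ = atan2(p_y, p_x) ≈ 0.20°.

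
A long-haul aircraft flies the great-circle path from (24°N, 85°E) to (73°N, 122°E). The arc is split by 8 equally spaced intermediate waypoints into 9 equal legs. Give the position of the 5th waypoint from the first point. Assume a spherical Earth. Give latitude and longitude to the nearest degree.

The haversine formula gives a central angle δ ≈ 0.924 rad (53.0°) between the endpoints.
Interpolate at f = 5/9 with slerp weights a = sin((1−f)δ)/sin δ ≈ 0.500, b = sin(fδ)/sin δ ≈ 0.615.
p = a·p₁ + b·p₂ ≈ (-0.056, 0.608, 0.792); φ = arcsin(p_z) ≈ 52.38°, λ = atan2(p_y, p_x) ≈ 95.22°.

≈ (52°N, 95°E)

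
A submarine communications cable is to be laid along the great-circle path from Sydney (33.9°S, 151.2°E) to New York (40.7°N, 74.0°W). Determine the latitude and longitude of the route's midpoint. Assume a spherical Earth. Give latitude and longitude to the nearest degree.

≈ 9°N, 148°W

Convert each endpoint to a unit vector on the sphere (x = cos φ cos λ, y = cos φ sin λ, z = sin φ).
The central angle between the endpoints is δ = arccos(p₁·p₂) ≈ 2.510 rad (143.8°).
Interpolate at f = 1/2 with slerp weights a = sin((1−f)δ)/sin δ ≈ 1.610, b = sin(fδ)/sin δ ≈ 1.610.
p = a·p₁ + b·p₂ ≈ (-0.835, -0.530, 0.152); φ = arcsin(p_z) ≈ 8.74°, λ = atan2(p_y, p_x) ≈ -147.61°.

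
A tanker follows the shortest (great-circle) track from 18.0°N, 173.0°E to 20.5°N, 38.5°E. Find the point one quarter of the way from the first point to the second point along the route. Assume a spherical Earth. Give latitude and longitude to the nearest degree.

Convert each endpoint to a unit vector on the sphere (x = cos φ cos λ, y = cos φ sin λ, z = sin φ).
The central angle between the endpoints is δ = arccos(p₁·p₂) ≈ 2.113 rad (121.1°).
Interpolate at f = 1/4 with slerp weights a = sin((1−f)δ)/sin δ ≈ 1.167, b = sin(fδ)/sin δ ≈ 0.589.
p = a·p₁ + b·p₂ ≈ (-0.671, 0.478, 0.567); φ = arcsin(p_z) ≈ 34.53°, λ = atan2(p_y, p_x) ≈ 144.49°.

≈ 35°N, 144°E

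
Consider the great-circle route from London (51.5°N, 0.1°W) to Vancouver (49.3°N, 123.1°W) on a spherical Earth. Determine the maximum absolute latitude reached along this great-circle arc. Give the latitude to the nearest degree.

The great circle lies in the plane with unit normal n̂ = (p₁ × p₂)/|p₁ × p₂|.
Here n̂_z ≈ -0.367; the vertex latitude is φ_max = arccos|n̂_z| ≈ 68.5°.

≈ 68°N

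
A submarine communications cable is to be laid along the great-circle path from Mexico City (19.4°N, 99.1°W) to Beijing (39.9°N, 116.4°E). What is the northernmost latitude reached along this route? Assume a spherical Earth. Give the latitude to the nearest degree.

The great circle lies in the plane with unit normal n̂ = (p₁ × p₂)/|p₁ × p₂|.
Here n̂_z ≈ -0.453; the vertex latitude is φ_max = arccos|n̂_z| ≈ 63.0°.
Check via Clairaut: cos φ_max = |cos φ₁| · sin C = cos(19.4°)·sin(28.7°) ≈ 0.453, again giving ≈ 63.0°.

≈ 63°N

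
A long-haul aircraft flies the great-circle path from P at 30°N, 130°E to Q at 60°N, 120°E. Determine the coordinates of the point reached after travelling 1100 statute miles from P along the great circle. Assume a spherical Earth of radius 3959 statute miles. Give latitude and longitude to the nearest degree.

≈ 46°N, 126°E

Convert each endpoint to a unit vector on the sphere (x = cos φ cos λ, y = cos φ sin λ, z = sin φ).
The central angle between the endpoints is δ = arccos(p₁·p₂) ≈ 0.537 rad (30.7°). The total great-circle distance is δ·R ≈ 0.537 × 3959 ≈ 2124 mi, so the target fraction is f = 1100/2124 ≈ 0.518.
Interpolate at f ≈ 0.518 with slerp weights a = sin((1−f)δ)/sin δ ≈ 0.501, b = sin(fδ)/sin δ ≈ 0.537.
p = a·p₁ + b·p₂ ≈ (-0.413, 0.564, 0.715); φ = arcsin(p_z) ≈ 45.64°, λ = atan2(p_y, p_x) ≈ 126.18°.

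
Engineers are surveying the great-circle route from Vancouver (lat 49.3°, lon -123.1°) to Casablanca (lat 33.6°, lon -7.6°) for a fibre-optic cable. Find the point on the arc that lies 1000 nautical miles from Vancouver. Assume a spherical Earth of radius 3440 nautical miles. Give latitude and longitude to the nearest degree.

≈ lat 58°, lon -99°

From cos δ = sin φ₁ sin φ₂ + cos φ₁ cos φ₂ cos Δλ, the central angle is δ ≈ 1.384 rad (79.3°). The total great-circle distance is δ·R ≈ 1.384 × 3440 ≈ 4761 nmi, so the target fraction is f = 1000/4761 ≈ 0.210.
Interpolate at f ≈ 0.210 with slerp weights a = sin((1−f)δ)/sin δ ≈ 0.904, b = sin(fδ)/sin δ ≈ 0.292.
p = a·p₁ + b·p₂ ≈ (-0.081, -0.526, 0.847); φ = arcsin(p_z) ≈ 57.85°, λ = atan2(p_y, p_x) ≈ -98.76°.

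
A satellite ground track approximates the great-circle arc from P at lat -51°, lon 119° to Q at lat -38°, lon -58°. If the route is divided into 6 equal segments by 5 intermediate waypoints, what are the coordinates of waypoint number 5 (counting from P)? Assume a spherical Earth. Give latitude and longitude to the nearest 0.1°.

≈ lat -53.1°, lon -57.2°

Write both endpoints as unit vectors p₁, p₂ with components (cos φ cos λ, cos φ sin λ, sin φ).
The central angle between the endpoints is δ = arccos(p₁·p₂) ≈ 1.588 rad (91.0°).
Interpolate at f = 5/6 with slerp weights a = sin((1−f)δ)/sin δ ≈ 0.262, b = sin(fδ)/sin δ ≈ 0.970.
p = a·p₁ + b·p₂ ≈ (0.325, -0.504, -0.800); φ = arcsin(p_z) ≈ -53.15°, λ = atan2(p_y, p_x) ≈ -57.18°.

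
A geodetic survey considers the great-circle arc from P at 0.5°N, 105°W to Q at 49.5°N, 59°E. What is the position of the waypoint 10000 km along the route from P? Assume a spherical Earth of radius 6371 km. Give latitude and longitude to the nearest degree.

From cos δ = sin φ₁ sin φ₂ + cos φ₁ cos φ₂ cos Δλ, the central angle is δ ≈ 2.237 rad (128.1°). The total great-circle distance is δ·R ≈ 2.237 × 6371 ≈ 14249 km, so the target fraction is f = 10000/14249 ≈ 0.702.
Interpolate at f ≈ 0.702 with slerp weights a = sin((1−f)δ)/sin δ ≈ 0.787, b = sin(fδ)/sin δ ≈ 1.272.
p = a·p₁ + b·p₂ ≈ (0.222, -0.052, 0.974); φ = arcsin(p_z) ≈ 76.84°, λ = atan2(p_y, p_x) ≈ -13.16°.

≈ 77°N, 13°W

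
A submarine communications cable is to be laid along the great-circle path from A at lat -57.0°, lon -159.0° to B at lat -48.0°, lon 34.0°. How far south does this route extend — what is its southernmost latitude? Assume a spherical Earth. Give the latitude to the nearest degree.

≈ -85°

The great circle lies in the plane with unit normal n̂ = (p₁ × p₂)/|p₁ × p₂|.
Here n̂_z ≈ -0.085; the vertex latitude is φ_max = arccos|n̂_z| ≈ 85.1°.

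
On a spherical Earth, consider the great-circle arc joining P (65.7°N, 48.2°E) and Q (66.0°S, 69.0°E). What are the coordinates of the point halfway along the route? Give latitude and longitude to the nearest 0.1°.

Write both endpoints as unit vectors p₁, p₂ with components (cos φ cos λ, cos φ sin λ, sin φ).
The central angle between the endpoints is δ = arccos(p₁·p₂) ≈ 2.313 rad (132.5°).
Interpolate at f = 1/2 with slerp weights a = sin((1−f)δ)/sin δ ≈ 1.243, b = sin(fδ)/sin δ ≈ 1.243.
p = a·p₁ + b·p₂ ≈ (0.522, 0.853, -0.003); φ = arcsin(p_z) ≈ -0.15°, λ = atan2(p_y, p_x) ≈ 58.54°.

≈ (0.2°S, 58.5°E)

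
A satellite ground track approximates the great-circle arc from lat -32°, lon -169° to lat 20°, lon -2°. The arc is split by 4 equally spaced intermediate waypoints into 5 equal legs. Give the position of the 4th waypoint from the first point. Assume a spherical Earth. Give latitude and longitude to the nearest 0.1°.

≈ lat -5.3°, lon -23.1°

The haversine formula gives a central angle δ ≈ 2.850 rad (163.3°) between the endpoints.
Interpolate at f = 4/5 with slerp weights a = sin((1−f)δ)/sin δ ≈ 1.876, b = sin(fδ)/sin δ ≈ 2.638.
p = a·p₁ + b·p₂ ≈ (0.916, -0.390, -0.092); φ = arcsin(p_z) ≈ -5.25°, λ = atan2(p_y, p_x) ≈ -23.06°.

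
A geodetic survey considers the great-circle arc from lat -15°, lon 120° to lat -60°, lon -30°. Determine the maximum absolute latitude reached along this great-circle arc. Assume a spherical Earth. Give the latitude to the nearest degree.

≈ -76°

The great circle lies in the plane with unit normal n̂ = (p₁ × p₂)/|p₁ × p₂|.
Here n̂_z ≈ -0.246; the vertex latitude is φ_max = arccos|n̂_z| ≈ 75.7°.
Check via Clairaut: cos φ_max = |cos φ₁| · sin C = cos(15.0°)·sin(165.2°) ≈ 0.246, again giving ≈ 75.7°.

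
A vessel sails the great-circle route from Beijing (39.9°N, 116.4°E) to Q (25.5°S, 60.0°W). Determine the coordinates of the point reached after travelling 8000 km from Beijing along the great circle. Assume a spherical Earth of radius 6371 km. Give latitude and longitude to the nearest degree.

≈ (65°N, 33°W)

Convert each endpoint to a unit vector on the sphere (x = cos φ cos λ, y = cos φ sin λ, z = sin φ).
The central angle between the endpoints is δ = arccos(p₁·p₂) ≈ 2.885 rad (165.3°). The total great-circle distance is δ·R ≈ 2.885 × 6371 ≈ 18379 km, so the target fraction is f = 8000/18379 ≈ 0.435.
Interpolate at f ≈ 0.435 with slerp weights a = sin((1−f)δ)/sin δ ≈ 3.931, b = sin(fδ)/sin δ ≈ 3.744.
p = a·p₁ + b·p₂ ≈ (0.349, -0.225, 0.910); φ = arcsin(p_z) ≈ 65.48°, λ = atan2(p_y, p_x) ≈ -32.86°.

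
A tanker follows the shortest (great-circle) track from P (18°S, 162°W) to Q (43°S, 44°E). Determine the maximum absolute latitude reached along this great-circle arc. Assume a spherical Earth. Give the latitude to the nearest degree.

The great circle lies in the plane with unit normal n̂ = (p₁ × p₂)/|p₁ × p₂|.
Here n̂_z ≈ -0.335; the vertex latitude is φ_max = arccos|n̂_z| ≈ 70.4°.

≈ 70°S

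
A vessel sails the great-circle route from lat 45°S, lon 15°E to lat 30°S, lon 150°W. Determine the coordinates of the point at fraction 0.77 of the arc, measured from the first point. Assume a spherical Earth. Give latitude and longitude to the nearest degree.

From cos δ = sin φ₁ sin φ₂ + cos φ₁ cos φ₂ cos Δλ, the central angle is δ ≈ 1.811 rad (103.8°).
Interpolate at f = 0.77 with slerp weights a = sin((1−f)δ)/sin δ ≈ 0.417, b = sin(fδ)/sin δ ≈ 1.014.
p = a·p₁ + b·p₂ ≈ (-0.476, -0.363, -0.801); φ = arcsin(p_z) ≈ -53.26°, λ = atan2(p_y, p_x) ≈ -142.68°.

≈ lat 53°S, lon 143°W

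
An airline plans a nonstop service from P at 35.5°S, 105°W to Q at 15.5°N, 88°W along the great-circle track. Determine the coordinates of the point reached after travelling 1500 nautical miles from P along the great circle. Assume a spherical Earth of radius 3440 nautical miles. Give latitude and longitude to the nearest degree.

Write both endpoints as unit vectors p₁, p₂ with components (cos φ cos λ, cos φ sin λ, sin φ).
The central angle between the endpoints is δ = arccos(p₁·p₂) ≈ 0.933 rad (53.5°). The total great-circle distance is δ·R ≈ 0.933 × 3440 ≈ 3211 nmi, so the target fraction is f = 1500/3211 ≈ 0.467.
Interpolate at f ≈ 0.467 with slerp weights a = sin((1−f)δ)/sin δ ≈ 0.594, b = sin(fδ)/sin δ ≈ 0.526.
p = a·p₁ + b·p₂ ≈ (-0.107, -0.973, -0.204); φ = arcsin(p_z) ≈ -11.79°, λ = atan2(p_y, p_x) ≈ -96.30°.

≈ 12°S, 96°W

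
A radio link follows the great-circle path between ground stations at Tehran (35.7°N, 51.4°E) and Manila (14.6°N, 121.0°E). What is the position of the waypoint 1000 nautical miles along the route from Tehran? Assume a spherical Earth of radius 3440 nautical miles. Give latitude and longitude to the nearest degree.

≈ 34°N, 72°E

Convert each endpoint to a unit vector on the sphere (x = cos φ cos λ, y = cos φ sin λ, z = sin φ).
The central angle between the endpoints is δ = arccos(p₁·p₂) ≈ 1.136 rad (65.1°). The total great-circle distance is δ·R ≈ 1.136 × 3440 ≈ 3909 nmi, so the target fraction is f = 1000/3909 ≈ 0.256.
Interpolate at f ≈ 0.256 with slerp weights a = sin((1−f)δ)/sin δ ≈ 0.825, b = sin(fδ)/sin δ ≈ 0.316.
p = a·p₁ + b·p₂ ≈ (0.260, 0.786, 0.561); φ = arcsin(p_z) ≈ 34.13°, λ = atan2(p_y, p_x) ≈ 71.66°.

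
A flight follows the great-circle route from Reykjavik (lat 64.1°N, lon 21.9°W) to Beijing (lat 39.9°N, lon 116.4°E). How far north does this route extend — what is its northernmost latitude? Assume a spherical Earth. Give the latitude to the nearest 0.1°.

The great circle lies in the plane with unit normal n̂ = (p₁ × p₂)/|p₁ × p₂|.
Here n̂_z ≈ +0.236; the vertex latitude is φ_max = arccos|n̂_z| ≈ 76.4°.

≈ 76.4°N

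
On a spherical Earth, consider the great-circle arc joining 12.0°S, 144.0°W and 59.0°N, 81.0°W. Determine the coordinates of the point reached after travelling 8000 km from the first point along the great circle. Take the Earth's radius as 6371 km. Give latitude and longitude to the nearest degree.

≈ 50°N, 102°W

From cos δ = sin φ₁ sin φ₂ + cos φ₁ cos φ₂ cos Δλ, the central angle is δ ≈ 1.520 rad (87.1°). The total great-circle distance is δ·R ≈ 1.520 × 6371 ≈ 9686 km, so the target fraction is f = 8000/9686 ≈ 0.826.
Interpolate at f ≈ 0.826 with slerp weights a = sin((1−f)δ)/sin δ ≈ 0.262, b = sin(fδ)/sin δ ≈ 0.952.
p = a·p₁ + b·p₂ ≈ (-0.131, -0.635, 0.762); φ = arcsin(p_z) ≈ 49.60°, λ = atan2(p_y, p_x) ≈ -101.62°.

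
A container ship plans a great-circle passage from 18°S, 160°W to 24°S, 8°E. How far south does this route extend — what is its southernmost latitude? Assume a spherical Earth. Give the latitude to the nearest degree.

≈ 75°S

The great circle lies in the plane with unit normal n̂ = (p₁ × p₂)/|p₁ × p₂|.
Here n̂_z ≈ +0.262; the vertex latitude is φ_max = arccos|n̂_z| ≈ 74.8°.
Check via Clairaut: cos φ_max = |cos φ₁| · sin C = cos(18.0°)·sin(164.0°) ≈ 0.262, again giving ≈ 74.8°.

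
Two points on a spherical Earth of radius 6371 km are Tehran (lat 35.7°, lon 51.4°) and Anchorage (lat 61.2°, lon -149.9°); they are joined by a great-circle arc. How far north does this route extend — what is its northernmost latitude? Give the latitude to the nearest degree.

≈ 82°

The great circle lies in the plane with unit normal n̂ = (p₁ × p₂)/|p₁ × p₂|.
Here n̂_z ≈ +0.144; the vertex latitude is φ_max = arccos|n̂_z| ≈ 81.7°.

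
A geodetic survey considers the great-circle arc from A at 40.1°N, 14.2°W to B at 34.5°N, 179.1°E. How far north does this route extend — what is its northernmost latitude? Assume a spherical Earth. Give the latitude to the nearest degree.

The great circle lies in the plane with unit normal n̂ = (p₁ × p₂)/|p₁ × p₂|.
Here n̂_z ≈ -0.150; the vertex latitude is φ_max = arccos|n̂_z| ≈ 81.4°.

≈ 81°N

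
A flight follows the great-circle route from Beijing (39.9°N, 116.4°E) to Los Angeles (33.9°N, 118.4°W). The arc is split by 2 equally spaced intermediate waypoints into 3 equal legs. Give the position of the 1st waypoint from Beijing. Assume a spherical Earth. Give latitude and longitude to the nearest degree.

Write both endpoints as unit vectors p₁, p₂ with components (cos φ cos λ, cos φ sin λ, sin φ).
The central angle between the endpoints is δ = arccos(p₁·p₂) ≈ 1.580 rad (90.5°).
Interpolate at f = 1/3 with slerp weights a = sin((1−f)δ)/sin δ ≈ 0.869, b = sin(fδ)/sin δ ≈ 0.503.
p = a·p₁ + b·p₂ ≈ (-0.495, 0.230, 0.838); φ = arcsin(p_z) ≈ 56.92°, λ = atan2(p_y, p_x) ≈ 155.06°.

≈ 57°N, 155°E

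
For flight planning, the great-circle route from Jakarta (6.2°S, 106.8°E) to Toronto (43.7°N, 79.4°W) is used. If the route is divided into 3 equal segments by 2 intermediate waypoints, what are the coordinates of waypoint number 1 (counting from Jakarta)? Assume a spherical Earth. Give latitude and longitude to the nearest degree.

≈ 41°N, 114°E

Convert each endpoint to a unit vector on the sphere (x = cos φ cos λ, y = cos φ sin λ, z = sin φ).
The central angle between the endpoints is δ = arccos(p₁·p₂) ≈ 2.480 rad (142.1°).
Interpolate at f = 1/3 with slerp weights a = sin((1−f)δ)/sin δ ≈ 1.623, b = sin(fδ)/sin δ ≈ 1.198.
p = a·p₁ + b·p₂ ≈ (-0.307, 0.693, 0.652); φ = arcsin(p_z) ≈ 40.72°, λ = atan2(p_y, p_x) ≈ 113.89°.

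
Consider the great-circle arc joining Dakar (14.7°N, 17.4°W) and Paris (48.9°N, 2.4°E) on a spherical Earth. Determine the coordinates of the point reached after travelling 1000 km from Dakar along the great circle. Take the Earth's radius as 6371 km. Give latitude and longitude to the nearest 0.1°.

From cos δ = sin φ₁ sin φ₂ + cos φ₁ cos φ₂ cos Δλ, the central angle is δ ≈ 0.661 rad (37.9°). The total great-circle distance is δ·R ≈ 0.661 × 6371 ≈ 4210 km, so the target fraction is f = 1000/4210 ≈ 0.238.
Interpolate at f ≈ 0.238 with slerp weights a = sin((1−f)δ)/sin δ ≈ 0.787, b = sin(fδ)/sin δ ≈ 0.255.
p = a·p₁ + b·p₂ ≈ (0.893, -0.221, 0.392); φ = arcsin(p_z) ≈ 23.05°, λ = atan2(p_y, p_x) ≈ -13.87°.

≈ (23.1°N, 13.9°W)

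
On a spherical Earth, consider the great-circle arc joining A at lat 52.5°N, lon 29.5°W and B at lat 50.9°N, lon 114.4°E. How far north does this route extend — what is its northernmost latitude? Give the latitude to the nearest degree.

The great circle lies in the plane with unit normal n̂ = (p₁ × p₂)/|p₁ × p₂|.
Here n̂_z ≈ +0.238; the vertex latitude is φ_max = arccos|n̂_z| ≈ 76.3°.

≈ 76°N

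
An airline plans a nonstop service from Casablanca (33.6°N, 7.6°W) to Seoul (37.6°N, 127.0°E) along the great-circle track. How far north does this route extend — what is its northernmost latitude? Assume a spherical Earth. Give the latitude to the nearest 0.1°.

The great circle lies in the plane with unit normal n̂ = (p₁ × p₂)/|p₁ × p₂|.
Here n̂_z ≈ +0.474; the vertex latitude is φ_max = arccos|n̂_z| ≈ 61.7°.
Check via Clairaut: cos φ_max = |cos φ₁| · sin C = cos(33.6°)·sin(34.7°) ≈ 0.474, again giving ≈ 61.7°.

≈ 61.7°N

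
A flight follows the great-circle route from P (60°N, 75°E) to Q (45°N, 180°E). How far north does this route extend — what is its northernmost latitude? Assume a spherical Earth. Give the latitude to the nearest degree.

≈ 66°N

The great circle lies in the plane with unit normal n̂ = (p₁ × p₂)/|p₁ × p₂|.
Here n̂_z ≈ +0.400; the vertex latitude is φ_max = arccos|n̂_z| ≈ 66.4°.
Check via Clairaut: cos φ_max = |cos φ₁| · sin C = cos(60.0°)·sin(53.1°) ≈ 0.400, again giving ≈ 66.4°.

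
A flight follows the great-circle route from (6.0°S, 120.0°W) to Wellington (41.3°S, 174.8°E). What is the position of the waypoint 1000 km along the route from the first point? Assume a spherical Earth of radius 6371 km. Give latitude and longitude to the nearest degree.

Write both endpoints as unit vectors p₁, p₂ with components (cos φ cos λ, cos φ sin λ, sin φ).
The central angle between the endpoints is δ = arccos(p₁·p₂) ≈ 1.178 rad (67.5°). The total great-circle distance is δ·R ≈ 1.178 × 6371 ≈ 7508 km, so the target fraction is f = 1000/7508 ≈ 0.133.
Interpolate at f ≈ 0.133 with slerp weights a = sin((1−f)δ)/sin δ ≈ 0.923, b = sin(fδ)/sin δ ≈ 0.169.
p = a·p₁ + b·p₂ ≈ (-0.586, -0.783, -0.208); φ = arcsin(p_z) ≈ -12.01°, λ = atan2(p_y, p_x) ≈ -126.77°.

≈ (12°S, 127°W)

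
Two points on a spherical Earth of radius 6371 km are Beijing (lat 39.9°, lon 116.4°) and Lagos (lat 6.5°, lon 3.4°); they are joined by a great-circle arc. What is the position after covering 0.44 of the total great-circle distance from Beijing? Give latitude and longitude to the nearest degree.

Write both endpoints as unit vectors p₁, p₂ with components (cos φ cos λ, cos φ sin λ, sin φ).
The central angle between the endpoints is δ = arccos(p₁·p₂) ≈ 1.798 rad (103.0°).
Interpolate at f = 0.44 with slerp weights a = sin((1−f)δ)/sin δ ≈ 0.867, b = sin(fδ)/sin δ ≈ 0.730.
p = a·p₁ + b·p₂ ≈ (0.428, 0.639, 0.639); φ = arcsin(p_z) ≈ 39.72°, λ = atan2(p_y, p_x) ≈ 56.19°.

≈ lat 40°, lon 56°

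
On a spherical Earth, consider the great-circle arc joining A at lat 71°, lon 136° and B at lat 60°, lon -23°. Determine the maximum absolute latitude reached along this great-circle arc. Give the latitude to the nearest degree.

The great circle lies in the plane with unit normal n̂ = (p₁ × p₂)/|p₁ × p₂|.
Here n̂_z ≈ -0.078; the vertex latitude is φ_max = arccos|n̂_z| ≈ 85.5°.
Check via Clairaut: cos φ_max = |cos φ₁| · sin C = cos(71.0°)·sin(13.9°) ≈ 0.078, again giving ≈ 85.5°.

≈ 86°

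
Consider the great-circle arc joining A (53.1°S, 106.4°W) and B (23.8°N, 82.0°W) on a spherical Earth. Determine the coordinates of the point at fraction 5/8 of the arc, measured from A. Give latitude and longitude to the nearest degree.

Convert each endpoint to a unit vector on the sphere (x = cos φ cos λ, y = cos φ sin λ, z = sin φ).
The central angle between the endpoints is δ = arccos(p₁·p₂) ≈ 1.392 rad (79.8°).
Interpolate at f = 5/8 with slerp weights a = sin((1−f)δ)/sin δ ≈ 0.507, b = sin(fδ)/sin δ ≈ 0.777.
p = a·p₁ + b·p₂ ≈ (0.013, -0.996, -0.092); φ = arcsin(p_z) ≈ -5.27°, λ = atan2(p_y, p_x) ≈ -89.25°.

≈ (5°S, 89°W)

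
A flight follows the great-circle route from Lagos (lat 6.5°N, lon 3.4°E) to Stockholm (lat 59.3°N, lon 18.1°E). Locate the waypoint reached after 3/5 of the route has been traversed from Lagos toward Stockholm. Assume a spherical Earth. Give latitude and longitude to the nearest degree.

Write both endpoints as unit vectors p₁, p₂ with components (cos φ cos λ, cos φ sin λ, sin φ).
The central angle between the endpoints is δ = arccos(p₁·p₂) ≈ 0.942 rad (54.0°).
Interpolate at f = 3/5 with slerp weights a = sin((1−f)δ)/sin δ ≈ 0.455, b = sin(fδ)/sin δ ≈ 0.662.
p = a·p₁ + b·p₂ ≈ (0.773, 0.132, 0.621); φ = arcsin(p_z) ≈ 38.39°, λ = atan2(p_y, p_x) ≈ 9.68°.

≈ lat 38°N, lon 10°E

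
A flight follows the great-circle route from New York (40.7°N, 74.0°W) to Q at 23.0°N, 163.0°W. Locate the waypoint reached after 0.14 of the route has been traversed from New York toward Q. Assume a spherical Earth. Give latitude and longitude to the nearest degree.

Convert each endpoint to a unit vector on the sphere (x = cos φ cos λ, y = cos φ sin λ, z = sin φ).
The central angle between the endpoints is δ = arccos(p₁·p₂) ≈ 1.301 rad (74.5°).
Interpolate at f = 0.14 with slerp weights a = sin((1−f)δ)/sin δ ≈ 0.933, b = sin(fδ)/sin δ ≈ 0.188.
p = a·p₁ + b·p₂ ≈ (0.030, -0.731, 0.682); φ = arcsin(p_z) ≈ 43.00°, λ = atan2(p_y, p_x) ≈ -87.68°.

≈ 43°N, 88°W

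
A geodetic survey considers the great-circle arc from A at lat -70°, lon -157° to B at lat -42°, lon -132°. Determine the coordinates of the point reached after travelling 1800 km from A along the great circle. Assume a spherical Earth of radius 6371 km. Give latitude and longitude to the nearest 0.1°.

The haversine formula gives a central angle δ ≈ 0.537 rad (30.8°) between the endpoints. The total great-circle distance is δ·R ≈ 0.537 × 6371 ≈ 3423 km, so the target fraction is f = 1800/3423 ≈ 0.526.
Interpolate at f ≈ 0.526 with slerp weights a = sin((1−f)δ)/sin δ ≈ 0.492, b = sin(fδ)/sin δ ≈ 0.545.
p = a·p₁ + b·p₂ ≈ (-0.426, -0.367, -0.827); φ = arcsin(p_z) ≈ -55.81°, λ = atan2(p_y, p_x) ≈ -139.27°.

≈ lat -55.8°, lon -139.3°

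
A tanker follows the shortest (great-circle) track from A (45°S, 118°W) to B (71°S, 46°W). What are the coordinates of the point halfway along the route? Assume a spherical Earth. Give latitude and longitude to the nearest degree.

The haversine formula gives a central angle δ ≈ 0.738 rad (42.3°) between the endpoints.
Interpolate at f = 1/2 with slerp weights a = sin((1−f)δ)/sin δ ≈ 0.536, b = sin(fδ)/sin δ ≈ 0.536.
p = a·p₁ + b·p₂ ≈ (-0.057, -0.460, -0.886); φ = arcsin(p_z) ≈ -62.37°, λ = atan2(p_y, p_x) ≈ -97.03°.

≈ (62°S, 97°W)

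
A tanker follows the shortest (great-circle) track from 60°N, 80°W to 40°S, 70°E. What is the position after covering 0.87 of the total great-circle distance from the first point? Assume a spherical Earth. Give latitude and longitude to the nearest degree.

≈ 23°S, 58°E

The haversine formula gives a central angle δ ≈ 2.665 rad (152.7°) between the endpoints.
Interpolate at f = 0.87 with slerp weights a = sin((1−f)δ)/sin δ ≈ 0.739, b = sin(fδ)/sin δ ≈ 1.598.
p = a·p₁ + b·p₂ ≈ (0.483, 0.786, -0.386); φ = arcsin(p_z) ≈ -22.73°, λ = atan2(p_y, p_x) ≈ 58.44°.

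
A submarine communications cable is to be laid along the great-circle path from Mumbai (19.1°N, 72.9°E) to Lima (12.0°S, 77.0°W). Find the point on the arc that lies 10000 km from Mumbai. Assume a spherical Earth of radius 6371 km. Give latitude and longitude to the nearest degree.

≈ (9°N, 20°W)

Write both endpoints as unit vectors p₁, p₂ with components (cos φ cos λ, cos φ sin λ, sin φ).
The central angle between the endpoints is δ = arccos(p₁·p₂) ≈ 2.621 rad (150.2°). The total great-circle distance is δ·R ≈ 2.621 × 6371 ≈ 16701 km, so the target fraction is f = 10000/16701 ≈ 0.599.
Interpolate at f ≈ 0.599 with slerp weights a = sin((1−f)δ)/sin δ ≈ 1.747, b = sin(fδ)/sin δ ≈ 2.012.
p = a·p₁ + b·p₂ ≈ (0.928, -0.340, 0.153); φ = arcsin(p_z) ≈ 8.82°, λ = atan2(p_y, p_x) ≈ -20.11°.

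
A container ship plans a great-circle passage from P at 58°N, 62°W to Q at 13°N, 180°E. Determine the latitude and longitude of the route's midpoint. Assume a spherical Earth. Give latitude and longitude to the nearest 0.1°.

≈ 51.2°N, 147.2°W

Convert each endpoint to a unit vector on the sphere (x = cos φ cos λ, y = cos φ sin λ, z = sin φ).
The central angle between the endpoints is δ = arccos(p₁·p₂) ≈ 1.622 rad (93.0°).
Interpolate at f = 1/2 with slerp weights a = sin((1−f)δ)/sin δ ≈ 0.726, b = sin(fδ)/sin δ ≈ 0.726.
p = a·p₁ + b·p₂ ≈ (-0.527, -0.340, 0.779); φ = arcsin(p_z) ≈ 51.18°, λ = atan2(p_y, p_x) ≈ -147.18°.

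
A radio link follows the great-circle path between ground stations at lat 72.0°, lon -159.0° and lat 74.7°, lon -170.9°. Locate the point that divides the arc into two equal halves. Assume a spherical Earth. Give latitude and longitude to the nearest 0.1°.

Convert each endpoint to a unit vector on the sphere (x = cos φ cos λ, y = cos φ sin λ, z = sin φ).
The central angle between the endpoints is δ = arccos(p₁·p₂) ≈ 0.076 rad (4.3°).
Interpolate at f = 1/2 with slerp weights a = sin((1−f)δ)/sin δ ≈ 0.500, b = sin(fδ)/sin δ ≈ 0.500.
p = a·p₁ + b·p₂ ≈ (-0.275, -0.076, 0.958); φ = arcsin(p_z) ≈ 73.43°, λ = atan2(p_y, p_x) ≈ -164.48°.

≈ lat 73.4°, lon -164.5°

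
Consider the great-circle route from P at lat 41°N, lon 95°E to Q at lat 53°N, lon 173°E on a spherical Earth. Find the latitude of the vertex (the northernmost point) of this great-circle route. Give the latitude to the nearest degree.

The great circle lies in the plane with unit normal n̂ = (p₁ × p₂)/|p₁ × p₂|.
Here n̂_z ≈ +0.565; the vertex latitude is φ_max = arccos|n̂_z| ≈ 55.6°.

≈ 56°N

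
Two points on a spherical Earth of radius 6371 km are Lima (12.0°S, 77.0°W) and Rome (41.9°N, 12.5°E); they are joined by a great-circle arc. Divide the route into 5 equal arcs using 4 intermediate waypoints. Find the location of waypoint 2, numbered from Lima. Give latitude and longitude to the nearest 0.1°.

≈ 14.2°N, 47.8°W

Write both endpoints as unit vectors p₁, p₂ with components (cos φ cos λ, cos φ sin λ, sin φ).
The central angle between the endpoints is δ = arccos(p₁·p₂) ≈ 1.704 rad (97.6°).
Interpolate at f = 2/5 with slerp weights a = sin((1−f)δ)/sin δ ≈ 0.861, b = sin(fδ)/sin δ ≈ 0.636.
p = a·p₁ + b·p₂ ≈ (0.651, -0.718, 0.245); φ = arcsin(p_z) ≈ 14.21°, λ = atan2(p_y, p_x) ≈ -47.79°.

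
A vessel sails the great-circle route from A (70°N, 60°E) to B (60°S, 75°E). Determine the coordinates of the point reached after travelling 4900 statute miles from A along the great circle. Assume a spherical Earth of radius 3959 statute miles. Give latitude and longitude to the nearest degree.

≈ (1°S, 69°E)

Write both endpoints as unit vectors p₁, p₂ with components (cos φ cos λ, cos φ sin λ, sin φ).
The central angle between the endpoints is δ = arccos(p₁·p₂) ≈ 2.277 rad (130.4°). The total great-circle distance is δ·R ≈ 2.277 × 3959 ≈ 9013 mi, so the target fraction is f = 4900/9013 ≈ 0.544.
Interpolate at f ≈ 0.544 with slerp weights a = sin((1−f)δ)/sin δ ≈ 1.132, b = sin(fδ)/sin δ ≈ 1.242.
p = a·p₁ + b·p₂ ≈ (0.354, 0.935, -0.011); φ = arcsin(p_z) ≈ -0.64°, λ = atan2(p_y, p_x) ≈ 69.25°.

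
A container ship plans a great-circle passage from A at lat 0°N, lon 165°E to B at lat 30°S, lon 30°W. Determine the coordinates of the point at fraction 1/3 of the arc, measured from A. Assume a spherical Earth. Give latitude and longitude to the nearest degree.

Convert each endpoint to a unit vector on the sphere (x = cos φ cos λ, y = cos φ sin λ, z = sin φ).
The central angle between the endpoints is δ = arccos(p₁·p₂) ≈ 2.562 rad (146.8°).
Interpolate at f = 1/3 with slerp weights a = sin((1−f)δ)/sin δ ≈ 1.808, b = sin(fδ)/sin δ ≈ 1.376.
p = a·p₁ + b·p₂ ≈ (-0.714, -0.128, -0.688); φ = arcsin(p_z) ≈ -43.46°, λ = atan2(p_y, p_x) ≈ -169.86°.

≈ lat 43°S, lon 170°W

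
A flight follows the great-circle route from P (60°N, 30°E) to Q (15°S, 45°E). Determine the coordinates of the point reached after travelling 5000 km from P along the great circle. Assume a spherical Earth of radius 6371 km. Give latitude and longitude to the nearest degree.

Convert each endpoint to a unit vector on the sphere (x = cos φ cos λ, y = cos φ sin λ, z = sin φ).
The central angle between the endpoints is δ = arccos(p₁·p₂) ≈ 1.326 rad (76.0°). The total great-circle distance is δ·R ≈ 1.326 × 6371 ≈ 8448 km, so the target fraction is f = 5000/8448 ≈ 0.592.
Interpolate at f ≈ 0.592 with slerp weights a = sin((1−f)δ)/sin δ ≈ 0.531, b = sin(fδ)/sin δ ≈ 0.728.
p = a·p₁ + b·p₂ ≈ (0.727, 0.630, 0.271); φ = arcsin(p_z) ≈ 15.74°, λ = atan2(p_y, p_x) ≈ 40.91°.

≈ (16°N, 41°E)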